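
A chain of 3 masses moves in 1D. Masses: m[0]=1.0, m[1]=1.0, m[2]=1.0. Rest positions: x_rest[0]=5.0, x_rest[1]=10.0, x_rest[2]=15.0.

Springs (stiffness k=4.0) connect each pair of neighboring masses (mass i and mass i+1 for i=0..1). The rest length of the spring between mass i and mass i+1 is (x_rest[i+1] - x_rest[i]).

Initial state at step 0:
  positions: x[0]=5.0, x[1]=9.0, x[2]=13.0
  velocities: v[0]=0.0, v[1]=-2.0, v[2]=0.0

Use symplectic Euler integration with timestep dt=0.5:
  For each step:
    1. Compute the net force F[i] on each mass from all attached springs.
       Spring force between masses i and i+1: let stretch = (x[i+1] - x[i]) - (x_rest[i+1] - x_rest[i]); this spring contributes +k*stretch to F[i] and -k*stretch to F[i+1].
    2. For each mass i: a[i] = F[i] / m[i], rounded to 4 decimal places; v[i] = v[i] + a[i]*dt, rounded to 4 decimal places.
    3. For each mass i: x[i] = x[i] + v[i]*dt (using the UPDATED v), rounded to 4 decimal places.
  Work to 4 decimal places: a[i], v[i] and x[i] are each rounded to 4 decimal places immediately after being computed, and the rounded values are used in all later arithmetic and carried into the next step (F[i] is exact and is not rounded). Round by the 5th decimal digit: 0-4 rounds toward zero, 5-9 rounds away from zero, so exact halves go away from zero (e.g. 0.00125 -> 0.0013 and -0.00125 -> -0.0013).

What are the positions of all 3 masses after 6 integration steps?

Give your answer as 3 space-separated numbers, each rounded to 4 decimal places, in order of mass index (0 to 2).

Answer: 3.0000 7.0000 11.0000

Derivation:
Step 0: x=[5.0000 9.0000 13.0000] v=[0.0000 -2.0000 0.0000]
Step 1: x=[4.0000 8.0000 14.0000] v=[-2.0000 -2.0000 2.0000]
Step 2: x=[2.0000 9.0000 14.0000] v=[-4.0000 2.0000 0.0000]
Step 3: x=[2.0000 8.0000 14.0000] v=[0.0000 -2.0000 0.0000]
Step 4: x=[3.0000 7.0000 13.0000] v=[2.0000 -2.0000 -2.0000]
Step 5: x=[3.0000 8.0000 11.0000] v=[0.0000 2.0000 -4.0000]
Step 6: x=[3.0000 7.0000 11.0000] v=[0.0000 -2.0000 0.0000]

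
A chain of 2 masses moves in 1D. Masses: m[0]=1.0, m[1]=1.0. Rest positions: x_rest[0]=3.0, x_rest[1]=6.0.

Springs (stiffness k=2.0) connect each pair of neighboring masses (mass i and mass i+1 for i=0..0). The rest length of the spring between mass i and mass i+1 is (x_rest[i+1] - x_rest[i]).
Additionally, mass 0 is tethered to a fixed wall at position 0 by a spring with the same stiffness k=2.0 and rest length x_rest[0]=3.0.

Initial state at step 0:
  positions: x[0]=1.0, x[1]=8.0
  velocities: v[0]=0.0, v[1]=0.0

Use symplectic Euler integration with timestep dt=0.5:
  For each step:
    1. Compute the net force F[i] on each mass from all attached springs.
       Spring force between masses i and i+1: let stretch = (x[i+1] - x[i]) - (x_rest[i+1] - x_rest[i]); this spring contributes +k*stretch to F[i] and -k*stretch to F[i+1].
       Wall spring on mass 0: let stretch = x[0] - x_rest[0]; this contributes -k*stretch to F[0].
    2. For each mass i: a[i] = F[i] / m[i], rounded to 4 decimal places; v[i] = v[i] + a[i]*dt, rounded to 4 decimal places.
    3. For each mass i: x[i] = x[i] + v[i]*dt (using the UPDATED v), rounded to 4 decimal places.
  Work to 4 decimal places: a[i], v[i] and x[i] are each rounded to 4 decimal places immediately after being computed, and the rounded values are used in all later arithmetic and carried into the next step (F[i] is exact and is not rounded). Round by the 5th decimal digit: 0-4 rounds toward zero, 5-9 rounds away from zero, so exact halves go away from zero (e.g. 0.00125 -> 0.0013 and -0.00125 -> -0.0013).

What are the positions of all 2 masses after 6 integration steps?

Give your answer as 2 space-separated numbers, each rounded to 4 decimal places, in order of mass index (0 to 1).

Answer: 2.8438 5.3438

Derivation:
Step 0: x=[1.0000 8.0000] v=[0.0000 0.0000]
Step 1: x=[4.0000 6.0000] v=[6.0000 -4.0000]
Step 2: x=[6.0000 4.5000] v=[4.0000 -3.0000]
Step 3: x=[4.2500 5.2500] v=[-3.5000 1.5000]
Step 4: x=[0.8750 7.0000] v=[-6.7500 3.5000]
Step 5: x=[0.1250 7.1875] v=[-1.5000 0.3750]
Step 6: x=[2.8438 5.3438] v=[5.4375 -3.6875]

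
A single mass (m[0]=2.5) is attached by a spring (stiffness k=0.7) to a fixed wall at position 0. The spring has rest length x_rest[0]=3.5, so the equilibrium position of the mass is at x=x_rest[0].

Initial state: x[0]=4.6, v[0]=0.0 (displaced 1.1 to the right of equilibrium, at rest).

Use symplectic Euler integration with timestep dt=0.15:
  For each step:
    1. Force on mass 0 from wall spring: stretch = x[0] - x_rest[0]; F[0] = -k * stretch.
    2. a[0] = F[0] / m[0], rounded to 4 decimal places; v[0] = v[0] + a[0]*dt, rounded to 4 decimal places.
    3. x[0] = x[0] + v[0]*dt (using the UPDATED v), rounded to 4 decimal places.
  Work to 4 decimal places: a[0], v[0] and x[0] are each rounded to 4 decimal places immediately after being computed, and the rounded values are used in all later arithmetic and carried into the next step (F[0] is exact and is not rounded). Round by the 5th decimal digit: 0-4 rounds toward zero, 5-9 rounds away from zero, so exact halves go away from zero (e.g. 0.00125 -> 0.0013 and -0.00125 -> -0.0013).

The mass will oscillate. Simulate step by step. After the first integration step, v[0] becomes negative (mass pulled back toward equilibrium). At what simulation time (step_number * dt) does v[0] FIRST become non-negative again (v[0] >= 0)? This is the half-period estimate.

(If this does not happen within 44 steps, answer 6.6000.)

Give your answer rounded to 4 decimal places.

Answer: 6.0000

Derivation:
Step 0: x=[4.6000] v=[0.0000]
Step 1: x=[4.5931] v=[-0.0462]
Step 2: x=[4.5793] v=[-0.0921]
Step 3: x=[4.5587] v=[-0.1374]
Step 4: x=[4.5314] v=[-0.1819]
Step 5: x=[4.4976] v=[-0.2252]
Step 6: x=[4.4575] v=[-0.2671]
Step 7: x=[4.4114] v=[-0.3073]
Step 8: x=[4.3596] v=[-0.3456]
Step 9: x=[4.3023] v=[-0.3817]
Step 10: x=[4.2400] v=[-0.4154]
Step 11: x=[4.1730] v=[-0.4465]
Step 12: x=[4.1018] v=[-0.4748]
Step 13: x=[4.0268] v=[-0.5001]
Step 14: x=[3.9485] v=[-0.5222]
Step 15: x=[3.8674] v=[-0.5410]
Step 16: x=[3.7839] v=[-0.5564]
Step 17: x=[3.6987] v=[-0.5683]
Step 18: x=[3.6122] v=[-0.5766]
Step 19: x=[3.5250] v=[-0.5813]
Step 20: x=[3.4376] v=[-0.5824]
Step 21: x=[3.3506] v=[-0.5798]
Step 22: x=[3.2646] v=[-0.5735]
Step 23: x=[3.1801] v=[-0.5636]
Step 24: x=[3.0976] v=[-0.5502]
Step 25: x=[3.0176] v=[-0.5333]
Step 26: x=[2.9407] v=[-0.5130]
Step 27: x=[2.8673] v=[-0.4895]
Step 28: x=[2.7979] v=[-0.4629]
Step 29: x=[2.7329] v=[-0.4334]
Step 30: x=[2.6727] v=[-0.4012]
Step 31: x=[2.6177] v=[-0.3665]
Step 32: x=[2.5683] v=[-0.3295]
Step 33: x=[2.5247] v=[-0.2904]
Step 34: x=[2.4873] v=[-0.2494]
Step 35: x=[2.4563] v=[-0.2069]
Step 36: x=[2.4318] v=[-0.1631]
Step 37: x=[2.4141] v=[-0.1182]
Step 38: x=[2.4032] v=[-0.0726]
Step 39: x=[2.3992] v=[-0.0265]
Step 40: x=[2.4022] v=[0.0197]
First v>=0 after going negative at step 40, time=6.0000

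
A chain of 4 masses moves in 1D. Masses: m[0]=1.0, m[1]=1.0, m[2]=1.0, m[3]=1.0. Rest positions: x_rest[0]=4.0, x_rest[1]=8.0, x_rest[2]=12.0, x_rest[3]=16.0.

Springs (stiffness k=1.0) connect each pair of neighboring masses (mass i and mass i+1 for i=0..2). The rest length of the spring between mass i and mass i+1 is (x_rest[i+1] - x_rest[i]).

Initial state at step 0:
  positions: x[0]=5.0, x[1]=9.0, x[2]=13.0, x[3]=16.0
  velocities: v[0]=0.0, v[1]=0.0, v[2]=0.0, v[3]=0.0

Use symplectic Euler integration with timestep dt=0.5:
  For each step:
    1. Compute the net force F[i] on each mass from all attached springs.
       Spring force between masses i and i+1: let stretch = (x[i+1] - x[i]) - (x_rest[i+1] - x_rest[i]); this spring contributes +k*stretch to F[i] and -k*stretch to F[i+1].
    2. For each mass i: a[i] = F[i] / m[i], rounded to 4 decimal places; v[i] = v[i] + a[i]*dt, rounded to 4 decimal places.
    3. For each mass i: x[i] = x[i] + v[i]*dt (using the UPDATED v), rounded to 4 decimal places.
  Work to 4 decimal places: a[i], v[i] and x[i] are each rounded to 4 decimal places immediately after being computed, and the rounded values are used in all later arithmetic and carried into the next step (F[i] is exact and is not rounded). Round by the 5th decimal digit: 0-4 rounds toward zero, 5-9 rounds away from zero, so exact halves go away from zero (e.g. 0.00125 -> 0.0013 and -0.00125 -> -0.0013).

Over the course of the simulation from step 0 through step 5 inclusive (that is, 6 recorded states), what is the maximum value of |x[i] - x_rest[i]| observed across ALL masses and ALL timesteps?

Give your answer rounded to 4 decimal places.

Step 0: x=[5.0000 9.0000 13.0000 16.0000] v=[0.0000 0.0000 0.0000 0.0000]
Step 1: x=[5.0000 9.0000 12.7500 16.2500] v=[0.0000 0.0000 -0.5000 0.5000]
Step 2: x=[5.0000 8.9375 12.4375 16.6250] v=[0.0000 -0.1250 -0.6250 0.7500]
Step 3: x=[4.9844 8.7656 12.2969 16.9532] v=[-0.0313 -0.3438 -0.2813 0.6563]
Step 4: x=[4.9141 8.5312 12.4375 17.1173] v=[-0.1407 -0.4688 0.2812 0.3282]
Step 5: x=[4.7480 8.3691 12.7715 17.1115] v=[-0.3322 -0.3242 0.6680 -0.0117]
Max displacement = 1.1173

Answer: 1.1173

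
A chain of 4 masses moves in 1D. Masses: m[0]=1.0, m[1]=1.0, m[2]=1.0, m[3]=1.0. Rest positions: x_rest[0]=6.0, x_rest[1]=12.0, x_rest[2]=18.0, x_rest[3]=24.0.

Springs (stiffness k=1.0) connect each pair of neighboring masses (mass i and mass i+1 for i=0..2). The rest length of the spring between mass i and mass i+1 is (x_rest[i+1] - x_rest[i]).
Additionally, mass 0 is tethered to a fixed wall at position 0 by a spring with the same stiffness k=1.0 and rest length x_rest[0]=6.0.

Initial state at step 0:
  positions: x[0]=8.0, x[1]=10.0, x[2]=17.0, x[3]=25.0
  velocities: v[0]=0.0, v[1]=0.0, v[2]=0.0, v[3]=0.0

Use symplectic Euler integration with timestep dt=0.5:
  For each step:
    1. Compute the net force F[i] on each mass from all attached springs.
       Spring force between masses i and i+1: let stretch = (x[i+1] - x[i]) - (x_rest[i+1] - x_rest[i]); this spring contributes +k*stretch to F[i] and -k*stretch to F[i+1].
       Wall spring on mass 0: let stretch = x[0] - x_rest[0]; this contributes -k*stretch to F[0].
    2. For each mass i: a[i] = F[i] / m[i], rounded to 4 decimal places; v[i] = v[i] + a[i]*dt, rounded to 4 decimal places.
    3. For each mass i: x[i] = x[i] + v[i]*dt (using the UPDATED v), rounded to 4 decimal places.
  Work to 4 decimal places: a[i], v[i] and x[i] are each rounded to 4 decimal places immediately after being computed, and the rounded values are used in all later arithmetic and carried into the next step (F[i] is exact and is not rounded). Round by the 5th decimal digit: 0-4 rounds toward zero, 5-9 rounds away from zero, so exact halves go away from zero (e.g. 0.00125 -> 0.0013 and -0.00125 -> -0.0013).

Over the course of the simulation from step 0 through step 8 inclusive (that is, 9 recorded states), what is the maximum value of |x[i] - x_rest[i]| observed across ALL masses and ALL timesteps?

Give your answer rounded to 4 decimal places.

Answer: 2.4531

Derivation:
Step 0: x=[8.0000 10.0000 17.0000 25.0000] v=[0.0000 0.0000 0.0000 0.0000]
Step 1: x=[6.5000 11.2500 17.2500 24.5000] v=[-3.0000 2.5000 0.5000 -1.0000]
Step 2: x=[4.5625 12.8125 17.8125 23.6875] v=[-3.8750 3.1250 1.1250 -1.6250]
Step 3: x=[3.5469 13.5625 18.5938 22.9063] v=[-2.0313 1.5000 1.5625 -1.5625]
Step 4: x=[4.1485 13.0664 19.1954 22.5469] v=[1.2031 -0.9922 1.2031 -0.7188]
Step 5: x=[5.9424 11.8731 19.1026 22.8497] v=[3.5878 -2.3867 -0.1857 0.6055]
Step 6: x=[7.7334 11.0045 18.1392 23.7157] v=[3.5820 -1.7373 -1.9269 1.7320]
Step 7: x=[8.4089 11.1018 16.7862 24.6876] v=[1.3509 0.1945 -2.7060 1.9438]
Step 8: x=[7.6554 11.9470 15.9875 25.1842] v=[-1.5071 1.6903 -1.5975 0.9931]
Max displacement = 2.4531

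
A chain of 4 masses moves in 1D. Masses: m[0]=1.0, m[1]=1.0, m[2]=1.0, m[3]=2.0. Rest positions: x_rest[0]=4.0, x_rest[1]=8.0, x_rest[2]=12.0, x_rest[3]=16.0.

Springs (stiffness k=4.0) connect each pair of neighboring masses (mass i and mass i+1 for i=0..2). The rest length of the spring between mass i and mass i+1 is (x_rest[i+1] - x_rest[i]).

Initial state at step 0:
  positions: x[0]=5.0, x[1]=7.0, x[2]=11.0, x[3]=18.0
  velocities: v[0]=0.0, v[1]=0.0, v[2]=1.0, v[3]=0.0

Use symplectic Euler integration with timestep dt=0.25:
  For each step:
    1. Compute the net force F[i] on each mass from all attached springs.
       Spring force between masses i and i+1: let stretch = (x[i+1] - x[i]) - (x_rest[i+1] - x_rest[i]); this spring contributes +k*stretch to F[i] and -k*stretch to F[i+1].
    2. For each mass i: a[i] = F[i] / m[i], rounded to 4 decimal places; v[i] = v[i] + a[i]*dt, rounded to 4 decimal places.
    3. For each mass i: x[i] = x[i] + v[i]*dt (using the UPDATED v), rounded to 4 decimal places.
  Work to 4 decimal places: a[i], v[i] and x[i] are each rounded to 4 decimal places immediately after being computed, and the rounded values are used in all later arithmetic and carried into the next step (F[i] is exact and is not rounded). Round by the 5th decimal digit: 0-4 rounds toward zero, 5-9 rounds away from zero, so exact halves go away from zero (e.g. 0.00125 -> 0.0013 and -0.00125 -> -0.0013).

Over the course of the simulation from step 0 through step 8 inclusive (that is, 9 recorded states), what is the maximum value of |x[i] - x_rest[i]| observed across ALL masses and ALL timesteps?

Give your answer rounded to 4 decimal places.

Step 0: x=[5.0000 7.0000 11.0000 18.0000] v=[0.0000 0.0000 1.0000 0.0000]
Step 1: x=[4.5000 7.5000 12.0000 17.6250] v=[-2.0000 2.0000 4.0000 -1.5000]
Step 2: x=[3.7500 8.3750 13.2813 17.0469] v=[-3.0000 3.5000 5.1250 -2.3125]
Step 3: x=[3.1563 9.3203 14.2774 16.4981] v=[-2.3750 3.7813 3.9843 -2.1953]
Step 4: x=[3.1036 9.9639 14.5894 16.1717] v=[-0.2110 2.5744 1.2479 -1.3057]
Step 5: x=[3.7659 10.0488 14.1406 16.1475] v=[2.6493 0.3396 -1.7953 -0.0969]
Step 6: x=[4.9990 9.5859 13.1706 16.3724] v=[4.9322 -1.8515 -3.8802 0.8997]
Step 7: x=[6.3788 8.8725 12.1048 16.6971] v=[5.5191 -2.8537 -4.2631 1.2988]
Step 8: x=[7.3820 8.3437 11.3790 16.9478] v=[4.0128 -2.1151 -2.9031 1.0027]
Max displacement = 3.3820

Answer: 3.3820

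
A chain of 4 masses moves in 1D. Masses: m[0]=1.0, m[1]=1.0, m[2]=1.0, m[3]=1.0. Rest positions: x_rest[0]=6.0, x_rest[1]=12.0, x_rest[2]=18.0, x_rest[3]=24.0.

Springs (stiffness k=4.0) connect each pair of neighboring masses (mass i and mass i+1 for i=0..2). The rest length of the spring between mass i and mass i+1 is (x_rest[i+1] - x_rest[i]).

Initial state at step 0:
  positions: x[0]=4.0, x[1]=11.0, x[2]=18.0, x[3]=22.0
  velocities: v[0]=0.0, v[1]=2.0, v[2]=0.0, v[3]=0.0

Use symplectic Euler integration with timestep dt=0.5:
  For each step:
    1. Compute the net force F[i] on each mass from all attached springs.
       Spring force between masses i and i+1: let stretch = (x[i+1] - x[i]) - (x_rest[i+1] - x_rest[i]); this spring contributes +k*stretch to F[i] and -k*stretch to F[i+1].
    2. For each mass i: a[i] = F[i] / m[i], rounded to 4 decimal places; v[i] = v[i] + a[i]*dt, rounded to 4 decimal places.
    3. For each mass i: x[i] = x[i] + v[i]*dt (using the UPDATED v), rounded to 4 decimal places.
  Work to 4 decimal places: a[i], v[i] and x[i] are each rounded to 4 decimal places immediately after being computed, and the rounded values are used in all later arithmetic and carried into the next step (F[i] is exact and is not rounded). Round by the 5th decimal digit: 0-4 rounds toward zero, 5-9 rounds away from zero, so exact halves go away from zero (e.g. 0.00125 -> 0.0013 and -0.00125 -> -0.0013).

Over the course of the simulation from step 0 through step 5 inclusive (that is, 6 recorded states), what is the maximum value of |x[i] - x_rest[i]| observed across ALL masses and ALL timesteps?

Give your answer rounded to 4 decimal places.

Step 0: x=[4.0000 11.0000 18.0000 22.0000] v=[0.0000 2.0000 0.0000 0.0000]
Step 1: x=[5.0000 12.0000 15.0000 24.0000] v=[2.0000 2.0000 -6.0000 4.0000]
Step 2: x=[7.0000 9.0000 18.0000 23.0000] v=[4.0000 -6.0000 6.0000 -2.0000]
Step 3: x=[5.0000 13.0000 17.0000 23.0000] v=[-4.0000 8.0000 -2.0000 0.0000]
Step 4: x=[5.0000 13.0000 18.0000 23.0000] v=[0.0000 0.0000 2.0000 0.0000]
Step 5: x=[7.0000 10.0000 19.0000 24.0000] v=[4.0000 -6.0000 2.0000 2.0000]
Max displacement = 3.0000

Answer: 3.0000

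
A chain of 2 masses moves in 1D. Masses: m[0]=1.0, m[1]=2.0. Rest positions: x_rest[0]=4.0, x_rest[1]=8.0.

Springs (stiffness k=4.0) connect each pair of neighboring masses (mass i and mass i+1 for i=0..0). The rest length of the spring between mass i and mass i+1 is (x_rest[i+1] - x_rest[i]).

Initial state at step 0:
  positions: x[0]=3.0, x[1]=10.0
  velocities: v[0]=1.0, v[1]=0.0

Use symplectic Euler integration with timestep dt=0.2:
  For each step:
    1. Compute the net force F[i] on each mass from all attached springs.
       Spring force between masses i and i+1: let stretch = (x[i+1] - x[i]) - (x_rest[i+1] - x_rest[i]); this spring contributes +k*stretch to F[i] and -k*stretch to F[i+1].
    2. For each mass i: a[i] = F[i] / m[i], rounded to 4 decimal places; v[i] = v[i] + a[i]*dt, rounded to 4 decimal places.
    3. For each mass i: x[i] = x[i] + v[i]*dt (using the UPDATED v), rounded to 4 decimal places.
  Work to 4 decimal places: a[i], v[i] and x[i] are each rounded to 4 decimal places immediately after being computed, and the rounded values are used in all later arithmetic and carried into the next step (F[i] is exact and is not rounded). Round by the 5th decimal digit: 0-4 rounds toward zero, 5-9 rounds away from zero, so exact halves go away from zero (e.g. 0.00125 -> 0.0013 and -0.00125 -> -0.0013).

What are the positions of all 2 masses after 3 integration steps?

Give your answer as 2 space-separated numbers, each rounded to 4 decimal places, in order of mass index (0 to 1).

Step 0: x=[3.0000 10.0000] v=[1.0000 0.0000]
Step 1: x=[3.6800 9.7600] v=[3.4000 -1.2000]
Step 2: x=[4.6928 9.3536] v=[5.0640 -2.0320]
Step 3: x=[5.8113 8.8943] v=[5.5926 -2.2963]

Answer: 5.8113 8.8943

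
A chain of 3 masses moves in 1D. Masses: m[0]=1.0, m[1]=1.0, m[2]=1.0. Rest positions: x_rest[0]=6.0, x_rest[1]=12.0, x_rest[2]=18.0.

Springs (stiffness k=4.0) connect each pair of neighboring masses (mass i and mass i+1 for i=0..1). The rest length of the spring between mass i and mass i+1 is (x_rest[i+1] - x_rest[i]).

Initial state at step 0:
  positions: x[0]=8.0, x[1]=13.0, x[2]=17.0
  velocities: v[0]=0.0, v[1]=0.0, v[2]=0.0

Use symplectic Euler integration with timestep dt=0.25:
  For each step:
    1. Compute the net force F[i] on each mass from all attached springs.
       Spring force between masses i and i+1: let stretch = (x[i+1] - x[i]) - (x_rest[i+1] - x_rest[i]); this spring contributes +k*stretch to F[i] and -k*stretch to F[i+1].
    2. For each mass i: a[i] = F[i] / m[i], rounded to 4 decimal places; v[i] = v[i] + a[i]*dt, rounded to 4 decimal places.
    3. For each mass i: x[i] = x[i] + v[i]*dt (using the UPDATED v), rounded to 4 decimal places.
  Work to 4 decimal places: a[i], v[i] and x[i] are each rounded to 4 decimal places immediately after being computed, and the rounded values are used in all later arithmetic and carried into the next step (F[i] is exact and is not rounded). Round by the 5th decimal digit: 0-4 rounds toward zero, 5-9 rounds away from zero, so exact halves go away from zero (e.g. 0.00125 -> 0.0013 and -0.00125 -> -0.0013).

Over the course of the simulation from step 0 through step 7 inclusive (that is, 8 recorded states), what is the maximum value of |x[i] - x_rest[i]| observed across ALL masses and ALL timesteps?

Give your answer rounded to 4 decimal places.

Answer: 2.0762

Derivation:
Step 0: x=[8.0000 13.0000 17.0000] v=[0.0000 0.0000 0.0000]
Step 1: x=[7.7500 12.7500 17.5000] v=[-1.0000 -1.0000 2.0000]
Step 2: x=[7.2500 12.4375 18.3125] v=[-2.0000 -1.2500 3.2500]
Step 3: x=[6.5469 12.2969 19.1563] v=[-2.8125 -0.5625 3.3750]
Step 4: x=[5.7813 12.4336 19.7852] v=[-3.0625 0.5469 2.5156]
Step 5: x=[5.1788 12.7452 20.0762] v=[-2.4102 1.2462 1.1640]
Step 6: x=[4.9679 12.9979 20.0345] v=[-0.8438 1.0108 -0.1670]
Step 7: x=[5.2645 13.0023 19.7336] v=[1.1862 0.0174 -1.2036]
Max displacement = 2.0762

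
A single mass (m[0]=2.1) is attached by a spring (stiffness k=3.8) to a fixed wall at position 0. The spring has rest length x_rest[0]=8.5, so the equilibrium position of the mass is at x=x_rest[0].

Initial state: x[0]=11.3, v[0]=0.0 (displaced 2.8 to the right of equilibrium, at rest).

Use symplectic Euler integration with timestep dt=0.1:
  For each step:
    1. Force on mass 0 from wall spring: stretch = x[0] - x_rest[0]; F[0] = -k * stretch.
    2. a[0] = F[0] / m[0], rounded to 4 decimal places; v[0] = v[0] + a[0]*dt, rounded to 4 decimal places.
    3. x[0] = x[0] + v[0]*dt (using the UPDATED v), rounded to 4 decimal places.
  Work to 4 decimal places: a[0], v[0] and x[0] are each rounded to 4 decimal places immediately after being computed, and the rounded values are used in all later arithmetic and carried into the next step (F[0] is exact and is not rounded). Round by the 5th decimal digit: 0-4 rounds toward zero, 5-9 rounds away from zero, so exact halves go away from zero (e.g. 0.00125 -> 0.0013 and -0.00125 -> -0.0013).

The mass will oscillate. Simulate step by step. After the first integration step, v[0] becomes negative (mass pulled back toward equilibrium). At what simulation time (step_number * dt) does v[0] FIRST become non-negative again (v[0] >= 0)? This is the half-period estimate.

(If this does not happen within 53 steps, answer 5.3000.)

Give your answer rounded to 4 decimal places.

Step 0: x=[11.3000] v=[0.0000]
Step 1: x=[11.2493] v=[-0.5067]
Step 2: x=[11.1489] v=[-1.0042]
Step 3: x=[11.0006] v=[-1.4835]
Step 4: x=[10.8070] v=[-1.9360]
Step 5: x=[10.5717] v=[-2.3535]
Step 6: x=[10.2989] v=[-2.7284]
Step 7: x=[9.9935] v=[-3.0539]
Step 8: x=[9.6611] v=[-3.3242]
Step 9: x=[9.3077] v=[-3.5343]
Step 10: x=[8.9397] v=[-3.6805]
Step 11: x=[8.5637] v=[-3.7601]
Step 12: x=[8.1865] v=[-3.7716]
Step 13: x=[7.8150] v=[-3.7149]
Step 14: x=[7.4559] v=[-3.5910]
Step 15: x=[7.1157] v=[-3.4021]
Step 16: x=[6.8005] v=[-3.1516]
Step 17: x=[6.5161] v=[-2.8441]
Step 18: x=[6.2676] v=[-2.4851]
Step 19: x=[6.0595] v=[-2.0811]
Step 20: x=[5.8956] v=[-1.6395]
Step 21: x=[5.7788] v=[-1.1682]
Step 22: x=[5.7112] v=[-0.6758]
Step 23: x=[5.6941] v=[-0.1712]
Step 24: x=[5.7278] v=[0.3365]
First v>=0 after going negative at step 24, time=2.4000

Answer: 2.4000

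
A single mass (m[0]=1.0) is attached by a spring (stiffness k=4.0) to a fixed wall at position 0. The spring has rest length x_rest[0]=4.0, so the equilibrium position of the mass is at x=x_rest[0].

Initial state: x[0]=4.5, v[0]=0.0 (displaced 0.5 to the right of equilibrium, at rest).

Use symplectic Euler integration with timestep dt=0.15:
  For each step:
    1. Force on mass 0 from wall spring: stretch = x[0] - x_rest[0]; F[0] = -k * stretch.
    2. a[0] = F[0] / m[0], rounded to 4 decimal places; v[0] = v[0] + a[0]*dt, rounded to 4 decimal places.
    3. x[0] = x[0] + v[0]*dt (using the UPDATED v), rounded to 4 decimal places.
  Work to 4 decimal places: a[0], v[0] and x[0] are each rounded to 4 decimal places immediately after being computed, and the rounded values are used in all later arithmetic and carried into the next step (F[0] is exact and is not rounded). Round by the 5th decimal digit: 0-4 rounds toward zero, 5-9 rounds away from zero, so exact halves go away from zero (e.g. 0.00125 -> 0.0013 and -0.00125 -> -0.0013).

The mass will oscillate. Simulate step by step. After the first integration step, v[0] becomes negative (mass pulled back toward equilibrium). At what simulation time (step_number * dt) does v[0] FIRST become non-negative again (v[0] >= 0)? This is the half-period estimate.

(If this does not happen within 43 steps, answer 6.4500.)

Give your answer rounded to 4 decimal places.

Step 0: x=[4.5000] v=[0.0000]
Step 1: x=[4.4550] v=[-0.3000]
Step 2: x=[4.3691] v=[-0.5730]
Step 3: x=[4.2499] v=[-0.7945]
Step 4: x=[4.1082] v=[-0.9444]
Step 5: x=[3.9568] v=[-1.0093]
Step 6: x=[3.8093] v=[-0.9834]
Step 7: x=[3.6790] v=[-0.8690]
Step 8: x=[3.5775] v=[-0.6764]
Step 9: x=[3.5141] v=[-0.4229]
Step 10: x=[3.4944] v=[-0.1314]
Step 11: x=[3.5202] v=[0.1720]
First v>=0 after going negative at step 11, time=1.6500

Answer: 1.6500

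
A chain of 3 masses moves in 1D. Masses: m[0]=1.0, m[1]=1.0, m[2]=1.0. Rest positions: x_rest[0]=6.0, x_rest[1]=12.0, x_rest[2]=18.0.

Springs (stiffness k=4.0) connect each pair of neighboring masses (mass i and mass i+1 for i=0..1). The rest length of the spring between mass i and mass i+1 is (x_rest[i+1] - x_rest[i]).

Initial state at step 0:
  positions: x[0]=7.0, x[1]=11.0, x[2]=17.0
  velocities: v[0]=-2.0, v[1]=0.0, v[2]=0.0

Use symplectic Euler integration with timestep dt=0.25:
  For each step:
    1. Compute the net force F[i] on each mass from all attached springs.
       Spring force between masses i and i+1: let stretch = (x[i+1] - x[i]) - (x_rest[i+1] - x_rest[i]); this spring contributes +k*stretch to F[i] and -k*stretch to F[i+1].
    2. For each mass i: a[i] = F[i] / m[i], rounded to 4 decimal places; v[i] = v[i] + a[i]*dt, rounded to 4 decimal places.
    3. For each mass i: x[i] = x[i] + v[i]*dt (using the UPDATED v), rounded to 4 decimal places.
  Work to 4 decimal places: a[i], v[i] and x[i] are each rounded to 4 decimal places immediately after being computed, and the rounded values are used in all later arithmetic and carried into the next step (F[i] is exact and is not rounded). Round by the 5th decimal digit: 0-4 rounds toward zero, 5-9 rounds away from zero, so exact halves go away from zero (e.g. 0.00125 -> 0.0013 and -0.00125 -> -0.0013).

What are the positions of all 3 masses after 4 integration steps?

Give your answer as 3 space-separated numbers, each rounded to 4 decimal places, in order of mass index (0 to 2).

Answer: 3.6797 11.3750 17.9454

Derivation:
Step 0: x=[7.0000 11.0000 17.0000] v=[-2.0000 0.0000 0.0000]
Step 1: x=[6.0000 11.5000 17.0000] v=[-4.0000 2.0000 0.0000]
Step 2: x=[4.8750 12.0000 17.1250] v=[-4.5000 2.0000 0.5000]
Step 3: x=[4.0313 12.0000 17.4688] v=[-3.3750 0.0000 1.3750]
Step 4: x=[3.6797 11.3750 17.9454] v=[-1.4063 -2.4999 1.9062]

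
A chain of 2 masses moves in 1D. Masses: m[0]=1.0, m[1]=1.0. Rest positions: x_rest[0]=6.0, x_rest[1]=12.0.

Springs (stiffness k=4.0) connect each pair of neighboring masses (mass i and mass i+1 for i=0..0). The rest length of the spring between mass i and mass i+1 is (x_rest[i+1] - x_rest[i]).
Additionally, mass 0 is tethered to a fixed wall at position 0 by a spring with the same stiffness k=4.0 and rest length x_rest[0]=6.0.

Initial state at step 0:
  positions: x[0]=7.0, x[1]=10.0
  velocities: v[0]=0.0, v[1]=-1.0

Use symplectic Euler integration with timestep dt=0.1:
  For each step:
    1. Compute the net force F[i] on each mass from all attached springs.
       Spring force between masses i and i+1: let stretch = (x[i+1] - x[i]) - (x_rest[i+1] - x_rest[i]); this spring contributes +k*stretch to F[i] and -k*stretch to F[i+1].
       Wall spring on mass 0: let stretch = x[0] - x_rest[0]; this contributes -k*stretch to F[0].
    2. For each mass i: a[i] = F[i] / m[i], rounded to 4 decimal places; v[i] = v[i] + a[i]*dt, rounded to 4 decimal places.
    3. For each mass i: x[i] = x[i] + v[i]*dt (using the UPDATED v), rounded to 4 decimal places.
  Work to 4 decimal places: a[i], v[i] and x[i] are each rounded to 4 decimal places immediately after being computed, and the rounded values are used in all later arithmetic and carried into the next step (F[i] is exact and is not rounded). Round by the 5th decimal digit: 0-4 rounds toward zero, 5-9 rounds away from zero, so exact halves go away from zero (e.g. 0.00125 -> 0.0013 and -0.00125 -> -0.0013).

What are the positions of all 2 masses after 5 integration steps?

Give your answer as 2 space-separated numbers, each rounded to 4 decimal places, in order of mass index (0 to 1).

Step 0: x=[7.0000 10.0000] v=[0.0000 -1.0000]
Step 1: x=[6.8400 10.0200] v=[-1.6000 0.2000]
Step 2: x=[6.5336 10.1528] v=[-3.0640 1.3280]
Step 3: x=[6.1106 10.3808] v=[-4.2298 2.2803]
Step 4: x=[5.6140 10.6780] v=[-4.9660 2.9722]
Step 5: x=[5.0954 11.0127] v=[-5.1860 3.3466]

Answer: 5.0954 11.0127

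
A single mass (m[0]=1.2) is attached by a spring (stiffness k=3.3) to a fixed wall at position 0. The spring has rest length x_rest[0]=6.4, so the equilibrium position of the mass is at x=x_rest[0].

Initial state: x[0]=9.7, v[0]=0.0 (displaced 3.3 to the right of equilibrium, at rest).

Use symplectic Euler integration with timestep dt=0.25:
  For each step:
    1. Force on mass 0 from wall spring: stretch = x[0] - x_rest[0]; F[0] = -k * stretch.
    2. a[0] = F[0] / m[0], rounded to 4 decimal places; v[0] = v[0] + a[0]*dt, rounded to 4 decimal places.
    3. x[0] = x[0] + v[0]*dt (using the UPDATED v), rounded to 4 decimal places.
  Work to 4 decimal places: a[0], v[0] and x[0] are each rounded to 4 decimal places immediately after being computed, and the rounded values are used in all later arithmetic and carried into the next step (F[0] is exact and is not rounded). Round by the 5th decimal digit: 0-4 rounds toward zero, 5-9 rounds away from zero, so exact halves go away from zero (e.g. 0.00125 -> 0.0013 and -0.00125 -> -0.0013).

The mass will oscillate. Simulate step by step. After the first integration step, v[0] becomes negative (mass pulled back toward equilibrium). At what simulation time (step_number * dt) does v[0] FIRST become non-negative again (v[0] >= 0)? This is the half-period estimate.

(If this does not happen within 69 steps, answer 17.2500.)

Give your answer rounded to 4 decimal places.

Step 0: x=[9.7000] v=[0.0000]
Step 1: x=[9.1328] v=[-2.2688]
Step 2: x=[8.0959] v=[-4.1476]
Step 3: x=[6.7675] v=[-5.3135]
Step 4: x=[5.3760] v=[-5.5662]
Step 5: x=[4.1605] v=[-4.8622]
Step 6: x=[3.3299] v=[-3.3226]
Step 7: x=[3.0269] v=[-1.2119]
Step 8: x=[3.3037] v=[1.1071]
First v>=0 after going negative at step 8, time=2.0000

Answer: 2.0000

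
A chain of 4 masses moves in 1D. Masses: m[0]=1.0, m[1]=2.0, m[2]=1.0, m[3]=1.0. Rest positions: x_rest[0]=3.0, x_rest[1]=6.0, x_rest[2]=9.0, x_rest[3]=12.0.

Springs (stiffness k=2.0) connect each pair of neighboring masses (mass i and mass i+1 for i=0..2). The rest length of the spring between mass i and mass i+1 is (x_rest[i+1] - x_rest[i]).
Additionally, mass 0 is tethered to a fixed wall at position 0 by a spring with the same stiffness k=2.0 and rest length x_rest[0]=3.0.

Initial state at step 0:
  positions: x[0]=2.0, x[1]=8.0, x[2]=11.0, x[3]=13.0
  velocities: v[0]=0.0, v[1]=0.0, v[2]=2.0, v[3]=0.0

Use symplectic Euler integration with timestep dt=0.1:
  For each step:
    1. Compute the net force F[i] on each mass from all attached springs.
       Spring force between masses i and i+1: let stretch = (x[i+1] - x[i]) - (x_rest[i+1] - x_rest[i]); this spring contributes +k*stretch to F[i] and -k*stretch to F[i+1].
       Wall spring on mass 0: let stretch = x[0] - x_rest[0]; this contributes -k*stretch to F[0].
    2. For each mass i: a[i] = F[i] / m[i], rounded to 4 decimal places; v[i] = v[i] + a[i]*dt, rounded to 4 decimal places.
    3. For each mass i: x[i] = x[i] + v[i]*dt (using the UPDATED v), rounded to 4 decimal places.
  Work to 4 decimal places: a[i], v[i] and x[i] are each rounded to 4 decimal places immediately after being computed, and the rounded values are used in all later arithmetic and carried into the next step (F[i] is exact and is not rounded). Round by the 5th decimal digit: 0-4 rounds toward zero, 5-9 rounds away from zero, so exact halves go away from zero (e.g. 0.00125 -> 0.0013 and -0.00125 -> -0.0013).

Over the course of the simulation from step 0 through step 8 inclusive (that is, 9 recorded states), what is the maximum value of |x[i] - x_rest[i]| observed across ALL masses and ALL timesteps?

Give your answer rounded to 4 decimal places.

Answer: 2.5696

Derivation:
Step 0: x=[2.0000 8.0000 11.0000 13.0000] v=[0.0000 0.0000 2.0000 0.0000]
Step 1: x=[2.0800 7.9700 11.1800 13.0200] v=[0.8000 -0.3000 1.8000 0.2000]
Step 2: x=[2.2362 7.9132 11.3326 13.0632] v=[1.5620 -0.5680 1.5260 0.4320]
Step 3: x=[2.4612 7.8338 11.4514 13.1318] v=[2.2502 -0.7938 1.1882 0.6859]
Step 4: x=[2.7445 7.7369 11.5315 13.2268] v=[2.8325 -0.9693 0.8008 0.9498]
Step 5: x=[3.0727 7.6280 11.5696 13.3479] v=[3.2821 -1.0891 0.3809 1.2107]
Step 6: x=[3.4306 7.5130 11.5644 13.4934] v=[3.5786 -1.1505 -0.0518 1.4550]
Step 7: x=[3.8015 7.3976 11.5168 13.6603] v=[3.7090 -1.1536 -0.4763 1.6692]
Step 8: x=[4.1683 7.2875 11.4297 13.8444] v=[3.6679 -1.1013 -0.8714 1.8405]
Max displacement = 2.5696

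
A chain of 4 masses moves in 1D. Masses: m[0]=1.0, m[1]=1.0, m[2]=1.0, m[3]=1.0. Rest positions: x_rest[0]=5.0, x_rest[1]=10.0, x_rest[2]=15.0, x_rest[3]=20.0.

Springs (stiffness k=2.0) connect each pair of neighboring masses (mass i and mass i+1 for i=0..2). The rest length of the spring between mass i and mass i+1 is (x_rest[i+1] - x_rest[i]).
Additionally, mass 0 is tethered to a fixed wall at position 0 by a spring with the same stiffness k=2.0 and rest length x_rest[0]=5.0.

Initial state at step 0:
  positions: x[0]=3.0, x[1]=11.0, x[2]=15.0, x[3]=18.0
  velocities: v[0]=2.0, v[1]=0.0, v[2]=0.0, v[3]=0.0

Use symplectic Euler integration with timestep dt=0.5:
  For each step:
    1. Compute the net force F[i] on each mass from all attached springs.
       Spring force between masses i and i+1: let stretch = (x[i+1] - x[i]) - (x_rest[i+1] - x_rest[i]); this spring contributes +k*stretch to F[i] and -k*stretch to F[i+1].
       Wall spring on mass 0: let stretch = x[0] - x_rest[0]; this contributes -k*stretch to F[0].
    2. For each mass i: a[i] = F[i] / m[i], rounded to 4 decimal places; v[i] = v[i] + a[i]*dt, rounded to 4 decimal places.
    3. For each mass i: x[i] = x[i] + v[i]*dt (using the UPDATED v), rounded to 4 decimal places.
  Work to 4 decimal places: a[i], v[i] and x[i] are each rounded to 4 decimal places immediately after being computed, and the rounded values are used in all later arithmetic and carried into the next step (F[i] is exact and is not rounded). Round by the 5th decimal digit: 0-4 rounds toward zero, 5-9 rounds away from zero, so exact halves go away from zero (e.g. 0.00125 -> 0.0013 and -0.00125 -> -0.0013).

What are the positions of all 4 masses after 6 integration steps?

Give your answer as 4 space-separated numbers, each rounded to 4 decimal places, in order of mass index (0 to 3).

Answer: 4.9844 9.0001 16.9688 20.4063

Derivation:
Step 0: x=[3.0000 11.0000 15.0000 18.0000] v=[2.0000 0.0000 0.0000 0.0000]
Step 1: x=[6.5000 9.0000 14.5000 19.0000] v=[7.0000 -4.0000 -1.0000 2.0000]
Step 2: x=[8.0000 8.5000 13.5000 20.2500] v=[3.0000 -1.0000 -2.0000 2.5000]
Step 3: x=[5.7500 10.2500 13.3750 20.6250] v=[-4.5000 3.5000 -0.2500 0.7500]
Step 4: x=[2.8750 11.3125 15.3125 19.8750] v=[-5.7500 2.1250 3.8750 -1.5000]
Step 5: x=[2.7813 10.1563 17.5313 19.3438] v=[-0.1875 -2.3125 4.4375 -1.0625]
Step 6: x=[4.9844 9.0001 16.9688 20.4063] v=[4.4062 -2.3125 -1.1250 2.1250]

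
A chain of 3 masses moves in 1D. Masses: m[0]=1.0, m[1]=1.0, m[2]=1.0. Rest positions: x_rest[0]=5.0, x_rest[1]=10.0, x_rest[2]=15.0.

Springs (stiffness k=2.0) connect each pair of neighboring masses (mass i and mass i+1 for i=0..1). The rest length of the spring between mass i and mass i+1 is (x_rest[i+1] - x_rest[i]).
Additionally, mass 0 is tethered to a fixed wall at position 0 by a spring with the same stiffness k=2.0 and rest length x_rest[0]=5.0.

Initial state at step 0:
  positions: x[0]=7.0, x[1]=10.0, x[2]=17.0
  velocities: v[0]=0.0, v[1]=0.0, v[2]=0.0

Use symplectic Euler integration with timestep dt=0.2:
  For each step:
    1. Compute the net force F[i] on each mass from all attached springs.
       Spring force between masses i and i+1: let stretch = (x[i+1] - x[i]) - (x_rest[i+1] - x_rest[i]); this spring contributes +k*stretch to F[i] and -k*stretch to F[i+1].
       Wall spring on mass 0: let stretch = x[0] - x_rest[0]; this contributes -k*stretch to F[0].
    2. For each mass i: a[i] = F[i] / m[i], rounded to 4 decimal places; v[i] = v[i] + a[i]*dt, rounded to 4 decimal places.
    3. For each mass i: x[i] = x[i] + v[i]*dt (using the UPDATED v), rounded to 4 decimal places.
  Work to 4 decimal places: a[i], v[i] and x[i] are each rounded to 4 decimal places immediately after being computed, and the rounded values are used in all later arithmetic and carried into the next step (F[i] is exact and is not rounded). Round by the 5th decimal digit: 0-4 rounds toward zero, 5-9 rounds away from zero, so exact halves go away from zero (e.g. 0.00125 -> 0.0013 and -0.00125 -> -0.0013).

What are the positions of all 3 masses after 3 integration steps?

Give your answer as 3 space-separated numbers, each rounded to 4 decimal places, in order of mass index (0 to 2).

Answer: 5.4445 11.4956 16.2218

Derivation:
Step 0: x=[7.0000 10.0000 17.0000] v=[0.0000 0.0000 0.0000]
Step 1: x=[6.6800 10.3200 16.8400] v=[-1.6000 1.6000 -0.8000]
Step 2: x=[6.1168 10.8704 16.5584] v=[-2.8160 2.7520 -1.4080]
Step 3: x=[5.4445 11.4956 16.2218] v=[-3.3613 3.1258 -1.6832]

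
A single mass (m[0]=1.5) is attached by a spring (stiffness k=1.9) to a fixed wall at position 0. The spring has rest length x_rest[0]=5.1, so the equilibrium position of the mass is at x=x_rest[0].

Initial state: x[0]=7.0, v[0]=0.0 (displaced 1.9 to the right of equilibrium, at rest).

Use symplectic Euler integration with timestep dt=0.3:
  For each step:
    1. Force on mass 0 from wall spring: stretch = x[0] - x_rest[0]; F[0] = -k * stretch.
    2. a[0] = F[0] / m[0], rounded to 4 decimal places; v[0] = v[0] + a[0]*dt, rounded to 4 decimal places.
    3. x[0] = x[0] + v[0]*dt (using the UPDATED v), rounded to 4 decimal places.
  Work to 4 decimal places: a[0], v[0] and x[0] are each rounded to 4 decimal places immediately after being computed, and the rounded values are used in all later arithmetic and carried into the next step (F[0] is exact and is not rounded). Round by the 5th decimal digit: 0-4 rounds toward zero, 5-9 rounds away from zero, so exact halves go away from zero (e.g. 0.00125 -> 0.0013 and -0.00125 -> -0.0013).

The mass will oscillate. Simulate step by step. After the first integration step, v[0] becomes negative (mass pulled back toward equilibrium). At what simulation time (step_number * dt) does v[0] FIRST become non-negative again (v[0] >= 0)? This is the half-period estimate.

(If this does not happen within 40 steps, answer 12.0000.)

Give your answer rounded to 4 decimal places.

Answer: 3.0000

Derivation:
Step 0: x=[7.0000] v=[0.0000]
Step 1: x=[6.7834] v=[-0.7220]
Step 2: x=[6.3749] v=[-1.3617]
Step 3: x=[5.8210] v=[-1.8462]
Step 4: x=[5.1849] v=[-2.1202]
Step 5: x=[4.5392] v=[-2.1525]
Step 6: x=[3.9574] v=[-1.9394]
Step 7: x=[3.5058] v=[-1.5052]
Step 8: x=[3.2360] v=[-0.8994]
Step 9: x=[3.1787] v=[-0.1911]
Step 10: x=[3.3404] v=[0.5390]
First v>=0 after going negative at step 10, time=3.0000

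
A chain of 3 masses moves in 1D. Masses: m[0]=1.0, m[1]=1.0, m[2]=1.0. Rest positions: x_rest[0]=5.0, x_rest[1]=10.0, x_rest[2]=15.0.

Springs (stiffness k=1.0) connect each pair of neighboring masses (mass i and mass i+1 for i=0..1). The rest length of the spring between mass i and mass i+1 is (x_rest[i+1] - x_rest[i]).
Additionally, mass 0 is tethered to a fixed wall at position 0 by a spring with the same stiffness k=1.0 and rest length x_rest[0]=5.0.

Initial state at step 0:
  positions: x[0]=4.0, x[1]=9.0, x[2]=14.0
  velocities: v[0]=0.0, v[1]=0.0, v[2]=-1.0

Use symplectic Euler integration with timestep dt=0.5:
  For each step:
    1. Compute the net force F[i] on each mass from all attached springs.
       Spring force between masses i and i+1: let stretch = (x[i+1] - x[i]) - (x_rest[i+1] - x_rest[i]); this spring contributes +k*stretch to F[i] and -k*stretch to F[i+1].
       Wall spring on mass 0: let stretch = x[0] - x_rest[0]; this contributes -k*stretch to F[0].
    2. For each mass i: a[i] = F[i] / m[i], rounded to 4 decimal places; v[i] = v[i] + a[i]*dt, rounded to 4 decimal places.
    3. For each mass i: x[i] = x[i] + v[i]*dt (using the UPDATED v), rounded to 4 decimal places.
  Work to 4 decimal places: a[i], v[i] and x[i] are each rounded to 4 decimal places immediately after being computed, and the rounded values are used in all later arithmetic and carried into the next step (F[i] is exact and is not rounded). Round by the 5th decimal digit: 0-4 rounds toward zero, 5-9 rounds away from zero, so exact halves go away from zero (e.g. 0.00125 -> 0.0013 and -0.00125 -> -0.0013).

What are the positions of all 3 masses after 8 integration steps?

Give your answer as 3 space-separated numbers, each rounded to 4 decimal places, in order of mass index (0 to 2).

Answer: 3.9646 9.2222 14.5960

Derivation:
Step 0: x=[4.0000 9.0000 14.0000] v=[0.0000 0.0000 -1.0000]
Step 1: x=[4.2500 9.0000 13.5000] v=[0.5000 0.0000 -1.0000]
Step 2: x=[4.6250 8.9375 13.1250] v=[0.7500 -0.1250 -0.7500]
Step 3: x=[4.9219 8.8438 12.9531] v=[0.5938 -0.1875 -0.3438]
Step 4: x=[4.9688 8.7969 13.0039] v=[0.0938 -0.0938 0.1016]
Step 5: x=[4.7305 8.8448 13.2530] v=[-0.4766 0.0957 0.4981]
Step 6: x=[4.3382 8.9662 13.6500] v=[-0.7847 0.2427 0.7940]
Step 7: x=[4.0183 9.1015 14.1261] v=[-0.6398 0.2706 0.9521]
Step 8: x=[3.9646 9.2222 14.5960] v=[-0.1074 0.2413 0.9398]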